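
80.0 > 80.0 False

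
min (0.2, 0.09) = 0.09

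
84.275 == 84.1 False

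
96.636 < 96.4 False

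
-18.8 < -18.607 True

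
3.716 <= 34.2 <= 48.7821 True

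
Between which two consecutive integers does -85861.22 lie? -85862 and -85861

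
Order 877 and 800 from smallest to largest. 800, 877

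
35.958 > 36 False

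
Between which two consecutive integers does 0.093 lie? 0 and 1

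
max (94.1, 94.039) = 94.1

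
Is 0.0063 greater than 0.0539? No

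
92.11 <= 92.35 True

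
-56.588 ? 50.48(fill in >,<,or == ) <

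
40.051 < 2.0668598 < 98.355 False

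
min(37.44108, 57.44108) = 37.44108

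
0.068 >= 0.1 False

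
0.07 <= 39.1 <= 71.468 True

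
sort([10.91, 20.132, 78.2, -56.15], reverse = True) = [78.2, 20.132, 10.91, -56.15]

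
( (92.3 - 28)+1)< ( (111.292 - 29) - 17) False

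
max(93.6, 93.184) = 93.6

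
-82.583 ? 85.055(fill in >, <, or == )<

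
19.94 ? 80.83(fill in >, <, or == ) <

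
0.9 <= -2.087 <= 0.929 False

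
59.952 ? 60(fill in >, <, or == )<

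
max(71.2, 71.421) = 71.421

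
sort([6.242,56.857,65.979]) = [6.242,56.857,65.979]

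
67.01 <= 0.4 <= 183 False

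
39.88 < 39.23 False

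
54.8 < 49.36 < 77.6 False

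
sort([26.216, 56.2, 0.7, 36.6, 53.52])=[0.7, 26.216, 36.6, 53.52, 56.2]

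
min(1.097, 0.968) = 0.968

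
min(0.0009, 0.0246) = 0.0009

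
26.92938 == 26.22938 False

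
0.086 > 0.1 False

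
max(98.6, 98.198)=98.6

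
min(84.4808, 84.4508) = 84.4508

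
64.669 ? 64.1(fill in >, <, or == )>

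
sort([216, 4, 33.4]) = [4, 33.4, 216]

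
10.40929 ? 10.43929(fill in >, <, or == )<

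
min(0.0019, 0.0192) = 0.0019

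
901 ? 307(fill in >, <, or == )>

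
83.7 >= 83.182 True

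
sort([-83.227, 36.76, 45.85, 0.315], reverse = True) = [45.85, 36.76, 0.315, -83.227]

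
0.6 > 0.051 True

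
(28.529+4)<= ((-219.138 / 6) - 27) False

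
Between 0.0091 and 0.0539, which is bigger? 0.0539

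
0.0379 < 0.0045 False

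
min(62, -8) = -8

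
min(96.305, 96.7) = 96.305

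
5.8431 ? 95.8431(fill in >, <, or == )<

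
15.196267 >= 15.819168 False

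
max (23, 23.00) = 23.00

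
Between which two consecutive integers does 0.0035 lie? 0 and 1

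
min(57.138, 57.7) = 57.138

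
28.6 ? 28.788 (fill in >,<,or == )<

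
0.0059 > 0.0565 False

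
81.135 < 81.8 True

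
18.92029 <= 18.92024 False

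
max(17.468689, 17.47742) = 17.47742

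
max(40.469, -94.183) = 40.469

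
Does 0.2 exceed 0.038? Yes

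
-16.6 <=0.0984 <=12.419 True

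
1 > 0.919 True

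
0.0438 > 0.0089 True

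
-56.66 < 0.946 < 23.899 True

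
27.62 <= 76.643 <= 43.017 False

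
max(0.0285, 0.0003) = 0.0285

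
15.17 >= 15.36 False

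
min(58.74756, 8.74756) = 8.74756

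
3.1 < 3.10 False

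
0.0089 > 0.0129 False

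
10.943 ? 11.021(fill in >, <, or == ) <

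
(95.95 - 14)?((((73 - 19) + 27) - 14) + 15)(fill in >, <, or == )<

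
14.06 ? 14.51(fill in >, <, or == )<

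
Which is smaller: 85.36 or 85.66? 85.36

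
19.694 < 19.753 True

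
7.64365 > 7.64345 True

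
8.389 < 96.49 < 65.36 False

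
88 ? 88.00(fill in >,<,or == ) ==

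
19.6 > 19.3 True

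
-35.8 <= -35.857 False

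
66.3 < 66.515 True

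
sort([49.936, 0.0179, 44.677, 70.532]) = [0.0179, 44.677, 49.936, 70.532]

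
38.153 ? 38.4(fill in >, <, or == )<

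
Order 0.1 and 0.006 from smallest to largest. 0.006, 0.1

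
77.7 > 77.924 False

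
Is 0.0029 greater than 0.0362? No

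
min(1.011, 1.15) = 1.011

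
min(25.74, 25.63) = 25.63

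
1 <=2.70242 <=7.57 True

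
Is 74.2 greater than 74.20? No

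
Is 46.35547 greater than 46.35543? Yes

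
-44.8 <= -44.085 True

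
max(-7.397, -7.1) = -7.1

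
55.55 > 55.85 False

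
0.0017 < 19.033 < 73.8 True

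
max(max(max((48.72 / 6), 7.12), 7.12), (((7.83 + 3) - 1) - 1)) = 8.83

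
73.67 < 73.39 False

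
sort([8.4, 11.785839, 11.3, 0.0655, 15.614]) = [0.0655, 8.4, 11.3, 11.785839, 15.614]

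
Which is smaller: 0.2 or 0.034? 0.034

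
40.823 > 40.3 True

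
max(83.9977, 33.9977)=83.9977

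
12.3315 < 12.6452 True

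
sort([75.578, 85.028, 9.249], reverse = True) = [85.028, 75.578, 9.249]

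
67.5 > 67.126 True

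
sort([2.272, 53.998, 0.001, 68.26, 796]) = [0.001, 2.272, 53.998, 68.26, 796]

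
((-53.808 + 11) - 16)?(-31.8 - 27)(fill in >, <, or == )<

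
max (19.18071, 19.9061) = 19.9061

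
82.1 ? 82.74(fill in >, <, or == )<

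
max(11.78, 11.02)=11.78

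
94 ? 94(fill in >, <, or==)==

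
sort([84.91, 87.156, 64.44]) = [64.44, 84.91, 87.156]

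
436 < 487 True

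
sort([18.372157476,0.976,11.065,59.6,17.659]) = [0.976,11.065,17.659,18.372157476,59.6]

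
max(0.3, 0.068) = 0.3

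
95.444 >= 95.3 True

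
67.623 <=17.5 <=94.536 False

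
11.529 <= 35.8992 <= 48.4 True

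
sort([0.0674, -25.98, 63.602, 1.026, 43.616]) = [-25.98, 0.0674, 1.026, 43.616, 63.602]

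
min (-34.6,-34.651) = -34.651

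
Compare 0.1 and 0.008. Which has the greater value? 0.1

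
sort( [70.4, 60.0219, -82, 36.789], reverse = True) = [70.4, 60.0219, 36.789, -82]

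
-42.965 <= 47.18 True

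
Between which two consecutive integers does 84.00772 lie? 84 and 85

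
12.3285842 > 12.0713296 True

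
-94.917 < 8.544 True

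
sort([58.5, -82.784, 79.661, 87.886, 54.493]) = [-82.784, 54.493, 58.5, 79.661, 87.886]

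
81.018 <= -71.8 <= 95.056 False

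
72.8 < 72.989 True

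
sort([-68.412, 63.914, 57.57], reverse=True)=[63.914, 57.57, -68.412]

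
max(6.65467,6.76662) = 6.76662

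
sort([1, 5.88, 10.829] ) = [1, 5.88, 10.829]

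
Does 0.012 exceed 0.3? No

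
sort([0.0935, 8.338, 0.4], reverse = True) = [8.338, 0.4, 0.0935]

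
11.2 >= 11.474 False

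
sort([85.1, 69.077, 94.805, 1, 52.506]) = [1, 52.506, 69.077, 85.1, 94.805]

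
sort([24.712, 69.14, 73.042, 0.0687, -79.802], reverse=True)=[73.042, 69.14, 24.712, 0.0687, -79.802]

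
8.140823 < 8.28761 True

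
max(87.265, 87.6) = 87.6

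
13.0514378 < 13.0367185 False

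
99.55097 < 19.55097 False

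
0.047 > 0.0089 True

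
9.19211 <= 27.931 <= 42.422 True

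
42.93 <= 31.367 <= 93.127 False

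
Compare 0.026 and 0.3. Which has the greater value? 0.3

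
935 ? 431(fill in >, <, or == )>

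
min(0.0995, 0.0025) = 0.0025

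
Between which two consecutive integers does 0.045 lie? 0 and 1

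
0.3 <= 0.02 False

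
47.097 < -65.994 False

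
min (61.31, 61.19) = 61.19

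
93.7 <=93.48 False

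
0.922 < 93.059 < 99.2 True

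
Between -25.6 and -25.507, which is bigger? -25.507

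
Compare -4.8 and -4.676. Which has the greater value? -4.676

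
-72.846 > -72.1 False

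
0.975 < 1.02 True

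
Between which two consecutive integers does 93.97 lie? 93 and 94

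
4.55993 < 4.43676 False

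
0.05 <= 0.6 True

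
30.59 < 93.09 True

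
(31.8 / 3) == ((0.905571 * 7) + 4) False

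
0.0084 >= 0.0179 False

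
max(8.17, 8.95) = 8.95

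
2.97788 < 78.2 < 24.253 False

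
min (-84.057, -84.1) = -84.1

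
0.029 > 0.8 False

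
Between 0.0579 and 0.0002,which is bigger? 0.0579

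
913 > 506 True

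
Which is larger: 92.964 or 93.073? 93.073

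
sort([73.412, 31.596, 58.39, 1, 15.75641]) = [1, 15.75641, 31.596, 58.39, 73.412]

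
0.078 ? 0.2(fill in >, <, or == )<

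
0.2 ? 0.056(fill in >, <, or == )>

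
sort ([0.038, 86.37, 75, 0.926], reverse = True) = [86.37, 75, 0.926, 0.038]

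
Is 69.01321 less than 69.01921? Yes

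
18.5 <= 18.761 True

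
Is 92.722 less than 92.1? No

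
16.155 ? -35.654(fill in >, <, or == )>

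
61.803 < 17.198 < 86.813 False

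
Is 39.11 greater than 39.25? No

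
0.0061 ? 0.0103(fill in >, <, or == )<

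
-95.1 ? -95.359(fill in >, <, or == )>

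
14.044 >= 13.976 True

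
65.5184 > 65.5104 True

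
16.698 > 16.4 True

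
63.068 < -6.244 False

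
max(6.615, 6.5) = 6.615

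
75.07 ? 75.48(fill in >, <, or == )<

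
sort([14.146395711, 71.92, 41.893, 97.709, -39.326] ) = [-39.326, 14.146395711, 41.893, 71.92, 97.709]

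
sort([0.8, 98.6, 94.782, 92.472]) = [0.8, 92.472, 94.782, 98.6]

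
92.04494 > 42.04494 True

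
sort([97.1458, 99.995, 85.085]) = [85.085, 97.1458, 99.995]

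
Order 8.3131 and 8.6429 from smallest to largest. 8.3131, 8.6429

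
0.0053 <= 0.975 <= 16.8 True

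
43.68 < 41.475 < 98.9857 False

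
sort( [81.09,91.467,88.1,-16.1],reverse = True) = [91.467,88.1,81.09,-16.1]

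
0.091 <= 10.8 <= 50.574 True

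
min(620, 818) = 620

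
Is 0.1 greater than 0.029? Yes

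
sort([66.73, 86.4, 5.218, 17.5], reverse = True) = [86.4, 66.73, 17.5, 5.218]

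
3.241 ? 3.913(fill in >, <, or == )<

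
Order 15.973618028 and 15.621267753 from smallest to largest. 15.621267753, 15.973618028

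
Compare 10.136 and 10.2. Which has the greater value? 10.2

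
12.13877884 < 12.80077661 True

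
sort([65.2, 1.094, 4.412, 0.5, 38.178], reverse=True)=[65.2, 38.178, 4.412, 1.094, 0.5]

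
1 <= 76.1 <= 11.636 False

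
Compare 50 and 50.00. They are equal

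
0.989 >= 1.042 False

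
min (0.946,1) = 0.946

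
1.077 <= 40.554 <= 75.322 True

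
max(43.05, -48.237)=43.05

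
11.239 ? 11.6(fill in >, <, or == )<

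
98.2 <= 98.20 True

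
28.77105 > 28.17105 True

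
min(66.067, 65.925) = 65.925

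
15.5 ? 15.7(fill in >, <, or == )<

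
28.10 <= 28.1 True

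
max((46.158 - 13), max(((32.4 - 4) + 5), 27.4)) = 33.4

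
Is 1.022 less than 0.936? No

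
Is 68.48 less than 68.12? No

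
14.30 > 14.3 False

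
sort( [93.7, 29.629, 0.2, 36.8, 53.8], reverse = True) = [93.7, 53.8, 36.8, 29.629, 0.2]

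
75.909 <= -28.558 False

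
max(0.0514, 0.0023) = 0.0514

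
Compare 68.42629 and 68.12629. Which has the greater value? 68.42629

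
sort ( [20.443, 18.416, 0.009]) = [0.009, 18.416, 20.443]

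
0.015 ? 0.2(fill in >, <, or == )<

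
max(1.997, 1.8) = 1.997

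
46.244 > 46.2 True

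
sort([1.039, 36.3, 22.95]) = [1.039, 22.95, 36.3]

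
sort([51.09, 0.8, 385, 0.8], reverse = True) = [385, 51.09, 0.8, 0.8]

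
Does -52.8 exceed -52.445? No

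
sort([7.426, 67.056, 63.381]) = [7.426, 63.381, 67.056]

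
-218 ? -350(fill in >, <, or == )>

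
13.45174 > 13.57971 False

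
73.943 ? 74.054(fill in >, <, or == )<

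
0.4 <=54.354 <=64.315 True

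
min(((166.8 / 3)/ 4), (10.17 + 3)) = 13.17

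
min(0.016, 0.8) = 0.016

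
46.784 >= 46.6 True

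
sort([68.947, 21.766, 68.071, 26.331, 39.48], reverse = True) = [68.947, 68.071, 39.48, 26.331, 21.766]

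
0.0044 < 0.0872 True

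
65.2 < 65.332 True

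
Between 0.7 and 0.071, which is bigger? 0.7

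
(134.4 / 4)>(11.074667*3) True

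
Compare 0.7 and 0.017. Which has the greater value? 0.7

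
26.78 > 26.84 False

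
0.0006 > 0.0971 False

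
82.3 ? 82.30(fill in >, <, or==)==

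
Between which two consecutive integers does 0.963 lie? 0 and 1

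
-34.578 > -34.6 True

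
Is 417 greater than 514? No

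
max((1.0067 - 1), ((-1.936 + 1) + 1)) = 0.064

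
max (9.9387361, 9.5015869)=9.9387361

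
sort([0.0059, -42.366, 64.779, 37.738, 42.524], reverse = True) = [64.779, 42.524, 37.738, 0.0059, -42.366]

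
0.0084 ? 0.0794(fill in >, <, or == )<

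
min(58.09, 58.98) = 58.09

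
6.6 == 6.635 False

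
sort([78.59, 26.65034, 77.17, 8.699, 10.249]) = [8.699, 10.249, 26.65034, 77.17, 78.59]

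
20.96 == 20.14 False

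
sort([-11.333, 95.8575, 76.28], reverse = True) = [95.8575, 76.28, -11.333]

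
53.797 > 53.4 True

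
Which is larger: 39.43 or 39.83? 39.83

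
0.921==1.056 False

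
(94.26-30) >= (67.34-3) False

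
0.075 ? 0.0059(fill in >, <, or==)>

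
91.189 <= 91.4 True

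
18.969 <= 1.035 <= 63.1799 False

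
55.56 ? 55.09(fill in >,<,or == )>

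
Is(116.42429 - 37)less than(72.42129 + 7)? No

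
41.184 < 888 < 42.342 False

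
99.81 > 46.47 True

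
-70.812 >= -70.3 False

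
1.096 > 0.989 True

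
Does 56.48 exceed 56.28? Yes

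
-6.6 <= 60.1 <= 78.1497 True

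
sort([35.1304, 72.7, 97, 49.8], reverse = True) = [97, 72.7, 49.8, 35.1304]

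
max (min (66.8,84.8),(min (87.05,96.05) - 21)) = 66.8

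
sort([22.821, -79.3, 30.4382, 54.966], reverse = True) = [54.966, 30.4382, 22.821, -79.3]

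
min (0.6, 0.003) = 0.003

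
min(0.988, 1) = 0.988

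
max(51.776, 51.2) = 51.776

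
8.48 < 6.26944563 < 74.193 False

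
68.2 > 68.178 True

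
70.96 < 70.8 False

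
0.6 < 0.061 False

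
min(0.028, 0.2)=0.028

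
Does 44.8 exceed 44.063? Yes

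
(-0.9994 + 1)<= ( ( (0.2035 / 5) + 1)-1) True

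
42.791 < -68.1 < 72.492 False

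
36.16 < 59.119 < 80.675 True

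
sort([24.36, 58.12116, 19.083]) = [19.083, 24.36, 58.12116]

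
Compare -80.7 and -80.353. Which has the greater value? -80.353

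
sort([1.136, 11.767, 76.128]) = [1.136, 11.767, 76.128]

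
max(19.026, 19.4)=19.4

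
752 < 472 False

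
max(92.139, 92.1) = 92.139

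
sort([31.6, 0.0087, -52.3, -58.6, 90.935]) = [-58.6, -52.3, 0.0087, 31.6, 90.935]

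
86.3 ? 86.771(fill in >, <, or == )<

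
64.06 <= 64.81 True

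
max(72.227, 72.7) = 72.7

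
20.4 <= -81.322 False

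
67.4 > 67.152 True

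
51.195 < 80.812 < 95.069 True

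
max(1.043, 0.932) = 1.043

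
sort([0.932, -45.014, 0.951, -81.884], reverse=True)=[0.951, 0.932, -45.014, -81.884]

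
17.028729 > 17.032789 False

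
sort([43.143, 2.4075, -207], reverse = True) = [43.143, 2.4075, -207]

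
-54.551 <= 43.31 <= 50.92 True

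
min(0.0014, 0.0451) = 0.0014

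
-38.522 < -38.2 True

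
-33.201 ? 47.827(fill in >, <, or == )<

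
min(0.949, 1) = 0.949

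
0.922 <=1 True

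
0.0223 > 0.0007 True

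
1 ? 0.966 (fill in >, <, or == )>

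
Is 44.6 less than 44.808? Yes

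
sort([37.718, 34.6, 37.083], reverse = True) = [37.718, 37.083, 34.6]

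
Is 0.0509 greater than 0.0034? Yes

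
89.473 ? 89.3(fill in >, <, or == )>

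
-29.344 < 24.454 True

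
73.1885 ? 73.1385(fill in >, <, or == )>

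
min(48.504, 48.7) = 48.504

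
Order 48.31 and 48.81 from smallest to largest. 48.31, 48.81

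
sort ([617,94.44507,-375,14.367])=[-375,14.367,94.44507,617]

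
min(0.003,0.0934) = 0.003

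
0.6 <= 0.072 False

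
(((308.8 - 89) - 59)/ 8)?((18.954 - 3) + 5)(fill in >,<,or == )<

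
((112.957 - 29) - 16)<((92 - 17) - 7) True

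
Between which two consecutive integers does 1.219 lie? 1 and 2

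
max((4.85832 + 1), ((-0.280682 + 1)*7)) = 5.85832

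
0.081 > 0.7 False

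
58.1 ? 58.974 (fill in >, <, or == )<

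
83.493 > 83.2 True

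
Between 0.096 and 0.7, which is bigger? 0.7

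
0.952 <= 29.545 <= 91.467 True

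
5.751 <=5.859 True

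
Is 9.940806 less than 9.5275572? No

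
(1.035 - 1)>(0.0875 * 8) False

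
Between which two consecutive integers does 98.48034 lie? 98 and 99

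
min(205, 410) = 205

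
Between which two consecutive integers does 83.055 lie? 83 and 84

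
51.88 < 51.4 False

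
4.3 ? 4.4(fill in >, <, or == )<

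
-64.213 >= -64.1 False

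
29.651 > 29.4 True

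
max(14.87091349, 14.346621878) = 14.87091349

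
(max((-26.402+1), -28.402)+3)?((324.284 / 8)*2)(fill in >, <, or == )<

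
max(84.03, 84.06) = 84.06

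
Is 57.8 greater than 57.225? Yes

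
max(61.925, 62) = 62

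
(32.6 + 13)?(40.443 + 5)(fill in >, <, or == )>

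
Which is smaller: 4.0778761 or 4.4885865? 4.0778761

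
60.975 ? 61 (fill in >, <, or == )<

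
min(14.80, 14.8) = 14.80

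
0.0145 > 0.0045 True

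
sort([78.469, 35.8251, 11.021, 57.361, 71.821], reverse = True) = [78.469, 71.821, 57.361, 35.8251, 11.021]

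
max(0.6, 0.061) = 0.6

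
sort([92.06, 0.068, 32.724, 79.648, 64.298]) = [0.068, 32.724, 64.298, 79.648, 92.06]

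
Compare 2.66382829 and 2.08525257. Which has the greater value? 2.66382829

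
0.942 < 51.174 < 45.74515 False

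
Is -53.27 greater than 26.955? No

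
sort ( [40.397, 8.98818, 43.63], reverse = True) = [43.63, 40.397, 8.98818]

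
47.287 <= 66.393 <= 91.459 True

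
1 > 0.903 True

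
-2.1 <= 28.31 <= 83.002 True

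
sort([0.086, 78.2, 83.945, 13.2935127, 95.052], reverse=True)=[95.052, 83.945, 78.2, 13.2935127, 0.086]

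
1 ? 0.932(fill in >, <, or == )>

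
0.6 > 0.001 True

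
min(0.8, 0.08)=0.08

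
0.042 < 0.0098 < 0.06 False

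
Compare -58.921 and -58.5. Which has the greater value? -58.5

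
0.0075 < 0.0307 True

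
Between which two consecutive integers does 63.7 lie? 63 and 64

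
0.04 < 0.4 True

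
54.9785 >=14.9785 True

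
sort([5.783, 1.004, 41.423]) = [1.004, 5.783, 41.423]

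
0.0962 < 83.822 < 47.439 False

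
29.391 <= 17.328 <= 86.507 False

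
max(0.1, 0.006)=0.1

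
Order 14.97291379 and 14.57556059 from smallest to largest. 14.57556059, 14.97291379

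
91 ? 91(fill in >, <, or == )==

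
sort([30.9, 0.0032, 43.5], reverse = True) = [43.5, 30.9, 0.0032]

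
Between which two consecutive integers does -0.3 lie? -1 and 0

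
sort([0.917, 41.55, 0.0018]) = [0.0018, 0.917, 41.55]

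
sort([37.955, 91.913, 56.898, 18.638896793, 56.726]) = [18.638896793, 37.955, 56.726, 56.898, 91.913]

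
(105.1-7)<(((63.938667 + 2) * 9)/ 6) True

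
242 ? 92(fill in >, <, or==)>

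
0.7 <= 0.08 False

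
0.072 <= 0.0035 False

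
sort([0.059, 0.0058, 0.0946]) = [0.0058, 0.059, 0.0946]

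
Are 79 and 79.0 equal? Yes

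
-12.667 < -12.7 False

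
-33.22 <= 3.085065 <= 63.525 True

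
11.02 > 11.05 False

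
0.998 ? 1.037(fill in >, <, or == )<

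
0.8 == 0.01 False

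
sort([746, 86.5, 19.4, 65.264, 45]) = [19.4, 45, 65.264, 86.5, 746]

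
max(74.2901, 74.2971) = 74.2971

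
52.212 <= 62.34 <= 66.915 True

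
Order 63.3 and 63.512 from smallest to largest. 63.3, 63.512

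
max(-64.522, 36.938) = 36.938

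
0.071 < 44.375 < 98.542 True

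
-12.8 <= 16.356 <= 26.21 True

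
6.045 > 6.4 False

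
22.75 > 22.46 True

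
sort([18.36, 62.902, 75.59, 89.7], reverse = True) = [89.7, 75.59, 62.902, 18.36]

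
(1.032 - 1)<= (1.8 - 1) True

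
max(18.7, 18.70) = 18.70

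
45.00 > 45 False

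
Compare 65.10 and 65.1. They are equal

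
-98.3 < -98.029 True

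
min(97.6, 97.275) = 97.275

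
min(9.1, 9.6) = 9.1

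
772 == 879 False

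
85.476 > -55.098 True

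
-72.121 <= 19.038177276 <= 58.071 True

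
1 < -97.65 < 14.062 False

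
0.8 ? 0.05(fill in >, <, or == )>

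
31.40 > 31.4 False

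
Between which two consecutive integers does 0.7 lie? 0 and 1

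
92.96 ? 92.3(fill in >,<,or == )>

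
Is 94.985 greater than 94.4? Yes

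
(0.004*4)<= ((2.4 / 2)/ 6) True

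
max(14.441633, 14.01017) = 14.441633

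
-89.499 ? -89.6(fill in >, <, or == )>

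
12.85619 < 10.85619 False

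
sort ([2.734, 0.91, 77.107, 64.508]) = [0.91, 2.734, 64.508, 77.107]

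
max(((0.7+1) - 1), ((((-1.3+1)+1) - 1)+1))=0.7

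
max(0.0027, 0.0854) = 0.0854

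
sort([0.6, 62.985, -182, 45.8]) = [-182, 0.6, 45.8, 62.985]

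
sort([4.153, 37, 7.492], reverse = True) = [37, 7.492, 4.153]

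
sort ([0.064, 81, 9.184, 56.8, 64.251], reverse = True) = [81, 64.251, 56.8, 9.184, 0.064]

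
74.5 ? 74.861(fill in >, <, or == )<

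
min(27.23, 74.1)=27.23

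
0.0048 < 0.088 True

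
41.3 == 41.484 False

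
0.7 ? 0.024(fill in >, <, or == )>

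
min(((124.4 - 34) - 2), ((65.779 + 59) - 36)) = 88.4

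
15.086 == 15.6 False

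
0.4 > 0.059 True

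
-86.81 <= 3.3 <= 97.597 True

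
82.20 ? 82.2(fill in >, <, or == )==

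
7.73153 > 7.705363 True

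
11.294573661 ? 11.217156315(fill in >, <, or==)>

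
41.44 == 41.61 False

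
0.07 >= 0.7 False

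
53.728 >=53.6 True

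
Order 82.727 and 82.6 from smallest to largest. 82.6, 82.727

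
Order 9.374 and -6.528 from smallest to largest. -6.528, 9.374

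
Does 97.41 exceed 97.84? No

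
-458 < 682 True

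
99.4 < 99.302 False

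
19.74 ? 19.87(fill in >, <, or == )<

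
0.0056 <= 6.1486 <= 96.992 True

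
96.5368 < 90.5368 False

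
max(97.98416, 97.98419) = 97.98419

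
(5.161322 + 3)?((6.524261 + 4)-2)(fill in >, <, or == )<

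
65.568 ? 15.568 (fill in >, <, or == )>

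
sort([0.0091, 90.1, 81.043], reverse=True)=[90.1, 81.043, 0.0091]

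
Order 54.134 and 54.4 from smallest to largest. 54.134, 54.4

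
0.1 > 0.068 True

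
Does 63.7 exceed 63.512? Yes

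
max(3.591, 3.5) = 3.591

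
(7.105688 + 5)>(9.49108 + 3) False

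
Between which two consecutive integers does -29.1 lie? -30 and -29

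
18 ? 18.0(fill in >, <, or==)==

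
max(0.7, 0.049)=0.7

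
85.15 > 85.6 False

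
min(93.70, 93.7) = 93.70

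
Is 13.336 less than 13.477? Yes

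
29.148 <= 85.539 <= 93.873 True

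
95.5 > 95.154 True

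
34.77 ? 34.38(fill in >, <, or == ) >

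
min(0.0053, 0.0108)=0.0053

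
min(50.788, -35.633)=-35.633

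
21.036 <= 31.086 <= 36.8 True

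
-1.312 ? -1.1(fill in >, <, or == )<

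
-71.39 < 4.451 True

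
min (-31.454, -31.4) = -31.454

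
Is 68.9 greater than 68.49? Yes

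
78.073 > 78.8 False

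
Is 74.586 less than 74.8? Yes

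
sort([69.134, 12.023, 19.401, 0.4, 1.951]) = [0.4, 1.951, 12.023, 19.401, 69.134]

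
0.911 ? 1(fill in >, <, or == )<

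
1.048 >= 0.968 True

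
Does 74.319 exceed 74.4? No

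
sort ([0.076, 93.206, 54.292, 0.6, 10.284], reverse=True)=[93.206, 54.292, 10.284, 0.6, 0.076]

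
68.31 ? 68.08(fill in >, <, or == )>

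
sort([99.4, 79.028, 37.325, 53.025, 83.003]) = [37.325, 53.025, 79.028, 83.003, 99.4]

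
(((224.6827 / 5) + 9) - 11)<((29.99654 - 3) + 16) True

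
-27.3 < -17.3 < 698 True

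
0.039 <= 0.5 True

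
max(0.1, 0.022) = 0.1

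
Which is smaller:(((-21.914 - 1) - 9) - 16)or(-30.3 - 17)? (((-21.914 - 1) - 9) - 16)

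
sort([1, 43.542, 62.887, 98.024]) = [1, 43.542, 62.887, 98.024]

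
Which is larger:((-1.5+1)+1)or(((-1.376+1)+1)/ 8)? ((-1.5+1)+1)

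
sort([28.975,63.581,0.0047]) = [0.0047,28.975,63.581]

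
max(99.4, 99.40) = 99.40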